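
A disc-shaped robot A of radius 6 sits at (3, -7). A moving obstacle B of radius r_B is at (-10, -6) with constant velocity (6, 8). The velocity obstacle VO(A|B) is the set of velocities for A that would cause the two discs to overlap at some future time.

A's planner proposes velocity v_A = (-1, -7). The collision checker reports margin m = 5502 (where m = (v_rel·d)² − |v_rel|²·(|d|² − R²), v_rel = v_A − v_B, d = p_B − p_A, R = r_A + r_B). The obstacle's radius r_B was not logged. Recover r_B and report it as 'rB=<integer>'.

m = 5502
d = (-13, 1);  v_rel = (-7, -15),  |v_rel|² = 274
v_rel×d = (-7)·(1) − (-15)·(-13) = -202
since m = R²·274 − (-202)²:  R² = (40804 + 5502) / 274 = 169
R = √169 = 13  ⇒  r_B = 13 − 6 = 7

rB=7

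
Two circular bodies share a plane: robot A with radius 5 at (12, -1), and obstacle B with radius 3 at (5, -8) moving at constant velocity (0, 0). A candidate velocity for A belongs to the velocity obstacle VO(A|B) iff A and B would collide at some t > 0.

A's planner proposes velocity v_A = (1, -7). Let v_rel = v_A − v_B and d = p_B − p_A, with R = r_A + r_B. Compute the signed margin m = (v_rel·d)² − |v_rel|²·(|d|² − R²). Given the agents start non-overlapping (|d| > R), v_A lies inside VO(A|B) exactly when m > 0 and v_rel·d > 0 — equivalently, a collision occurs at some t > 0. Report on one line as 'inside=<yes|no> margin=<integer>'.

d = (-7, -7),  |d|² = 98;  R = 5+3 = 8,  c = 98−8² = 34
v_rel = (1, -7),  |v_rel|² = 50;  v_rel·d = (1)·(-7) + (-7)·(-7) = 42
50·t² − 84·t + 34 = 0  ⇒  m = 42² − 50·34 = 64
m = 64 > 0,  v_rel·d = 42 > 0  ⇒  inside

inside=yes margin=64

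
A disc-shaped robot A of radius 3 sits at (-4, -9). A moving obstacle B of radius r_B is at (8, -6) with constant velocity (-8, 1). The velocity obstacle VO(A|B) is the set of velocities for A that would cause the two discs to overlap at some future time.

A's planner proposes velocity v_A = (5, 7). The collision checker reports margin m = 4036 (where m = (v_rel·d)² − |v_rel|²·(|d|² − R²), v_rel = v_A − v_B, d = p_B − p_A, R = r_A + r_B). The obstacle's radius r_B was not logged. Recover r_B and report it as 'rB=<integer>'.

m = 4036
d = (12, 3);  v_rel = (13, 6),  |v_rel|² = 205
v_rel×d = (13)·(3) − (6)·(12) = -33
since m = R²·205 − (-33)²:  R² = (1089 + 4036) / 205 = 25
R = √25 = 5  ⇒  r_B = 5 − 3 = 2

rB=2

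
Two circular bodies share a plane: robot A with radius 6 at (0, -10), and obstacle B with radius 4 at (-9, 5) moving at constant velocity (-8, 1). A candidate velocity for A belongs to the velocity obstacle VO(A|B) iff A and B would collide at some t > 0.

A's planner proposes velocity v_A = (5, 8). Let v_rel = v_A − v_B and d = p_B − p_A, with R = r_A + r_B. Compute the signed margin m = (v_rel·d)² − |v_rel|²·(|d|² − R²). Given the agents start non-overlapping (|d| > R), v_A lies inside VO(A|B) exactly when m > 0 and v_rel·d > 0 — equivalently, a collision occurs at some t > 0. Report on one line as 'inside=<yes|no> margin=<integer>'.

d = (-9, 15),  |d|² = 306;  R = 6+4 = 10,  c = 306−10² = 206
v_rel = (13, 7),  |v_rel|² = 218;  v_rel·d = (13)·(-9) + (7)·(15) = -12
218·t² + 24·t + 206 = 0  ⇒  m = (-12)² − 218·206 = -44764
m = -44764 < 0,  v_rel·d = -12 < 0  ⇒  outside

inside=no margin=-44764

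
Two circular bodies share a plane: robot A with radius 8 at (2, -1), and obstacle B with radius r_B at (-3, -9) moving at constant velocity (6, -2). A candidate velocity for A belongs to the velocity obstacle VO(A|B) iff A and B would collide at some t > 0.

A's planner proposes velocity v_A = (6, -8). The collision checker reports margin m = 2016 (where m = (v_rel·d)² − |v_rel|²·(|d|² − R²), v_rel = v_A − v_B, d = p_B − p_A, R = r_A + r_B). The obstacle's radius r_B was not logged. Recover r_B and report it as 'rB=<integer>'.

m = 2016
d = (-5, -8);  v_rel = (0, -6),  |v_rel|² = 36
v_rel×d = (0)·(-8) − (-6)·(-5) = -30
since m = R²·36 − (-30)²:  R² = (900 + 2016) / 36 = 81
R = √81 = 9  ⇒  r_B = 9 − 8 = 1

rB=1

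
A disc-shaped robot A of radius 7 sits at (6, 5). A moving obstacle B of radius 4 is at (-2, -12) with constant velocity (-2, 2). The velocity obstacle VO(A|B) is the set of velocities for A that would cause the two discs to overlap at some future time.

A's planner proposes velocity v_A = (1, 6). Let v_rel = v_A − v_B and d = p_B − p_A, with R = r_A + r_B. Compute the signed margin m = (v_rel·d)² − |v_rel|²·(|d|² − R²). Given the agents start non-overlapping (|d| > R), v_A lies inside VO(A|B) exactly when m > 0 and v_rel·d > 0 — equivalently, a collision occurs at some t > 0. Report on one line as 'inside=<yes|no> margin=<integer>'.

d = (-8, -17),  |d|² = 353;  R = 7+4 = 11,  c = 353−11² = 232
v_rel = (3, 4),  |v_rel|² = 25;  v_rel·d = (3)·(-8) + (4)·(-17) = -92
25·t² + 184·t + 232 = 0  ⇒  m = (-92)² − 25·232 = 2664
m = 2664 > 0,  v_rel·d = -92 < 0  ⇒  outside

inside=no margin=2664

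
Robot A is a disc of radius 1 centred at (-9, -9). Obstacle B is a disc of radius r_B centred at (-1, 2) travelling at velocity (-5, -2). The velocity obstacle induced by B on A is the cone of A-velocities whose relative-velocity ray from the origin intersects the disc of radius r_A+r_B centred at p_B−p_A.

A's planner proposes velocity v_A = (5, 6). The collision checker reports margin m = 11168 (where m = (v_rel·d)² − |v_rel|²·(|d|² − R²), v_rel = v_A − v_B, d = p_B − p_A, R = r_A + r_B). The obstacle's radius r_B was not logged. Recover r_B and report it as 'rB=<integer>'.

m = 11168
d = (8, 11);  v_rel = (10, 8),  |v_rel|² = 164
v_rel×d = (10)·(11) − (8)·(8) = 46
since m = R²·164 − 46²:  R² = (2116 + 11168) / 164 = 81
R = √81 = 9  ⇒  r_B = 9 − 1 = 8

rB=8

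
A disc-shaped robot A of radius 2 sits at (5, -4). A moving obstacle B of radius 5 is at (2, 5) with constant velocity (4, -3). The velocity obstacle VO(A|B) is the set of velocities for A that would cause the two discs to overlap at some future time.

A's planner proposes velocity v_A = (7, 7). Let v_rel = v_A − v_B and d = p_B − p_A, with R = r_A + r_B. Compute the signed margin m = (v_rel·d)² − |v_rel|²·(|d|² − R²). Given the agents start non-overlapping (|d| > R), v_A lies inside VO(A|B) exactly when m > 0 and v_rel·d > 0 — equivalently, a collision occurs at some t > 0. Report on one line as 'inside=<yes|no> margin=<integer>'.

d = (-3, 9),  |d|² = 90;  R = 2+5 = 7,  c = 90−7² = 41
v_rel = (3, 10),  |v_rel|² = 109;  v_rel·d = (3)·(-3) + (10)·(9) = 81
109·t² − 162·t + 41 = 0  ⇒  m = 81² − 109·41 = 2092
m = 2092 > 0,  v_rel·d = 81 > 0  ⇒  inside

inside=yes margin=2092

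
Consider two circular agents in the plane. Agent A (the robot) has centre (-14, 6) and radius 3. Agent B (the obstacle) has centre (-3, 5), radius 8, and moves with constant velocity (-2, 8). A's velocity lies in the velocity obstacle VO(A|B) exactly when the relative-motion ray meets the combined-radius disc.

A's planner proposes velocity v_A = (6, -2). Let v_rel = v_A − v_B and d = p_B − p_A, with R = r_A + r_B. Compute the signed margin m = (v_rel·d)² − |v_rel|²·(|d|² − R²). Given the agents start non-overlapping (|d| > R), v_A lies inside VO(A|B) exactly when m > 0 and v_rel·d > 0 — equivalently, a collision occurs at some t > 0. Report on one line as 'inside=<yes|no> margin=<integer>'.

d = (11, -1),  |d|² = 122;  R = 3+8 = 11,  c = 122−11² = 1
v_rel = (8, -10),  |v_rel|² = 164;  v_rel·d = (8)·(11) + (-10)·(-1) = 98
164·t² − 196·t + 1 = 0  ⇒  m = 98² − 164·1 = 9440
m = 9440 > 0,  v_rel·d = 98 > 0  ⇒  inside

inside=yes margin=9440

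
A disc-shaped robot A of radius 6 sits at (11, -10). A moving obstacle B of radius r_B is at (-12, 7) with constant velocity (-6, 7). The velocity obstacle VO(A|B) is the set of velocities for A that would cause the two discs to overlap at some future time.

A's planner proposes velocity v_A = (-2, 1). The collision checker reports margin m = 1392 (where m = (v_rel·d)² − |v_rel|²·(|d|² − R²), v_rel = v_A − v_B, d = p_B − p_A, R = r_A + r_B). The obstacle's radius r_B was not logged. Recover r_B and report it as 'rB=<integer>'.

m = 1392
d = (-23, 17);  v_rel = (4, -6),  |v_rel|² = 52
v_rel×d = (4)·(17) − (-6)·(-23) = -70
since m = R²·52 − (-70)²:  R² = (4900 + 1392) / 52 = 121
R = √121 = 11  ⇒  r_B = 11 − 6 = 5

rB=5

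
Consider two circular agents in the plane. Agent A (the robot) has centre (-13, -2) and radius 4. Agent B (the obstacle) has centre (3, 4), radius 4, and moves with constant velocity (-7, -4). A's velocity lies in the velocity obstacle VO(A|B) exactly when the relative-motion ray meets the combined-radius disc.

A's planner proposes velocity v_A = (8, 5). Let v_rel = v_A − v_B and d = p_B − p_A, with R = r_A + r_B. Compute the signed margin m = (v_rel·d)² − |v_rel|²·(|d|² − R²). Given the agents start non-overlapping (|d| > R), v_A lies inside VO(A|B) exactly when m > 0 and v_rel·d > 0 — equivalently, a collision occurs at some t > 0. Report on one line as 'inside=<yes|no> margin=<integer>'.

d = (16, 6),  |d|² = 292;  R = 4+4 = 8,  c = 292−8² = 228
v_rel = (15, 9),  |v_rel|² = 306;  v_rel·d = (15)·(16) + (9)·(6) = 294
306·t² − 588·t + 228 = 0  ⇒  m = 294² − 306·228 = 16668
m = 16668 > 0,  v_rel·d = 294 > 0  ⇒  inside

inside=yes margin=16668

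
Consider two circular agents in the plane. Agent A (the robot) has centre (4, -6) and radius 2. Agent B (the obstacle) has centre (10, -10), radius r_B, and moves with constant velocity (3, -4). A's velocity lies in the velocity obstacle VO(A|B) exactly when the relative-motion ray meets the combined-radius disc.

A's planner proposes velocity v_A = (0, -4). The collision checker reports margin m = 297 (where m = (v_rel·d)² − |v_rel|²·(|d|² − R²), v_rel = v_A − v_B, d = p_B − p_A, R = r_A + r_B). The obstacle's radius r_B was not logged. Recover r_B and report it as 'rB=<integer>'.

m = 297
d = (6, -4);  v_rel = (-3, 0),  |v_rel|² = 9
v_rel×d = (-3)·(-4) − (0)·(6) = 12
since m = R²·9 − 12²:  R² = (144 + 297) / 9 = 49
R = √49 = 7  ⇒  r_B = 7 − 2 = 5

rB=5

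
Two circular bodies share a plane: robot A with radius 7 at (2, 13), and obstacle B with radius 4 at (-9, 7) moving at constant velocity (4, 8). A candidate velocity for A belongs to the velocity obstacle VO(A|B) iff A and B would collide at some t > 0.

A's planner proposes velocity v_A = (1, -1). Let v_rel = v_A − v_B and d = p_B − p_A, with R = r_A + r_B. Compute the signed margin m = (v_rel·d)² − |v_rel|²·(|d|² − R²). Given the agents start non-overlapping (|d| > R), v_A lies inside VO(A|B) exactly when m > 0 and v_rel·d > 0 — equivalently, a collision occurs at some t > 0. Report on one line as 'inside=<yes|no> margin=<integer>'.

d = (-11, -6),  |d|² = 157;  R = 7+4 = 11,  c = 157−11² = 36
v_rel = (-3, -9),  |v_rel|² = 90;  v_rel·d = (-3)·(-11) + (-9)·(-6) = 87
90·t² − 174·t + 36 = 0  ⇒  m = 87² − 90·36 = 4329
m = 4329 > 0,  v_rel·d = 87 > 0  ⇒  inside

inside=yes margin=4329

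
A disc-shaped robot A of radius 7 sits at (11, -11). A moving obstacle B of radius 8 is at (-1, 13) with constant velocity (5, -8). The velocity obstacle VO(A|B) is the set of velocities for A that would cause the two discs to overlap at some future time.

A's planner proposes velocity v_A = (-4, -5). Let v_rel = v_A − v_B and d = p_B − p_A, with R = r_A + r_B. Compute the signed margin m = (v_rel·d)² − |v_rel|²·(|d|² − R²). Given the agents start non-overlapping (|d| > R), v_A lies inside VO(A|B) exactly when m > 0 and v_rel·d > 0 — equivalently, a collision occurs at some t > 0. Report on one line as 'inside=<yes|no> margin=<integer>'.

d = (-12, 24),  |d|² = 720;  R = 7+8 = 15,  c = 720−15² = 495
v_rel = (-9, 3),  |v_rel|² = 90;  v_rel·d = (-9)·(-12) + (3)·(24) = 180
90·t² − 360·t + 495 = 0  ⇒  m = 180² − 90·495 = -12150
m = -12150 < 0,  v_rel·d = 180 > 0  ⇒  outside

inside=no margin=-12150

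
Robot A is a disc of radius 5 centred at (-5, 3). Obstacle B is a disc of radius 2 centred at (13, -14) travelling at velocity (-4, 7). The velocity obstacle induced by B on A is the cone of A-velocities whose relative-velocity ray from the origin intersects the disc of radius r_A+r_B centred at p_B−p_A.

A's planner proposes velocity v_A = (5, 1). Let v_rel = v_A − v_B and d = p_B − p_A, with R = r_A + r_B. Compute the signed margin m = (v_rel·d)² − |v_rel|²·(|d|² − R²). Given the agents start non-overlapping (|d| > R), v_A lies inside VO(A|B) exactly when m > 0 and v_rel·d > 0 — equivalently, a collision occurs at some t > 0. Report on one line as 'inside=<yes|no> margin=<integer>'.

d = (18, -17),  |d|² = 613;  R = 5+2 = 7,  c = 613−7² = 564
v_rel = (9, -6),  |v_rel|² = 117;  v_rel·d = (9)·(18) + (-6)·(-17) = 264
117·t² − 528·t + 564 = 0  ⇒  m = 264² − 117·564 = 3708
m = 3708 > 0,  v_rel·d = 264 > 0  ⇒  inside

inside=yes margin=3708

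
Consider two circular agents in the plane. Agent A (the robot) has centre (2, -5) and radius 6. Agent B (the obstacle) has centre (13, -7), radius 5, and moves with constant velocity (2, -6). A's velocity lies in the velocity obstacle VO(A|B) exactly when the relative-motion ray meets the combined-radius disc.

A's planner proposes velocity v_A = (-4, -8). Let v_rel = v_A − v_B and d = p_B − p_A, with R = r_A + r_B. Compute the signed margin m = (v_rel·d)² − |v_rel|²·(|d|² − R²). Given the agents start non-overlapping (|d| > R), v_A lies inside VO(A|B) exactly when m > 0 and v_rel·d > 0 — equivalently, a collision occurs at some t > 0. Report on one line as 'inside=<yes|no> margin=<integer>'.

d = (11, -2),  |d|² = 125;  R = 6+5 = 11,  c = 125−11² = 4
v_rel = (-6, -2),  |v_rel|² = 40;  v_rel·d = (-6)·(11) + (-2)·(-2) = -62
40·t² + 124·t + 4 = 0  ⇒  m = (-62)² − 40·4 = 3684
m = 3684 > 0,  v_rel·d = -62 < 0  ⇒  outside

inside=no margin=3684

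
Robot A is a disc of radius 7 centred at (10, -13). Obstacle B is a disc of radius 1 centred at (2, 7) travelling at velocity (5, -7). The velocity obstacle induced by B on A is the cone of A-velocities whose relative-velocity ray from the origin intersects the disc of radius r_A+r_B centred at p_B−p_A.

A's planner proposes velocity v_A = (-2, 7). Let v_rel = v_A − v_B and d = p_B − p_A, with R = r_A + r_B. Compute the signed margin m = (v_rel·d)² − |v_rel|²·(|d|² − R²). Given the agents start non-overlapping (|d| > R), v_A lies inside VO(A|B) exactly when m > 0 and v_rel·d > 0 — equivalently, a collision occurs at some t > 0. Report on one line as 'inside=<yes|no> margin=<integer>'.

d = (-8, 20),  |d|² = 464;  R = 7+1 = 8,  c = 464−8² = 400
v_rel = (-7, 14),  |v_rel|² = 245;  v_rel·d = (-7)·(-8) + (14)·(20) = 336
245·t² − 672·t + 400 = 0  ⇒  m = 336² − 245·400 = 14896
m = 14896 > 0,  v_rel·d = 336 > 0  ⇒  inside

inside=yes margin=14896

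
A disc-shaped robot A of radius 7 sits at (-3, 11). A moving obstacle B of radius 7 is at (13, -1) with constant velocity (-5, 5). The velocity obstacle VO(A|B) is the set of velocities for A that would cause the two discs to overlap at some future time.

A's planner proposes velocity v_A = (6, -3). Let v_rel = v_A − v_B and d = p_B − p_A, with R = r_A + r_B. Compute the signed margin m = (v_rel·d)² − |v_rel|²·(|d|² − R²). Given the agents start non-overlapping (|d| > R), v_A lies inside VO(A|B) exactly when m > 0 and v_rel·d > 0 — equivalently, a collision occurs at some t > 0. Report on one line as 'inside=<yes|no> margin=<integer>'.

d = (16, -12),  |d|² = 400;  R = 7+7 = 14,  c = 400−14² = 204
v_rel = (11, -8),  |v_rel|² = 185;  v_rel·d = (11)·(16) + (-8)·(-12) = 272
185·t² − 544·t + 204 = 0  ⇒  m = 272² − 185·204 = 36244
m = 36244 > 0,  v_rel·d = 272 > 0  ⇒  inside

inside=yes margin=36244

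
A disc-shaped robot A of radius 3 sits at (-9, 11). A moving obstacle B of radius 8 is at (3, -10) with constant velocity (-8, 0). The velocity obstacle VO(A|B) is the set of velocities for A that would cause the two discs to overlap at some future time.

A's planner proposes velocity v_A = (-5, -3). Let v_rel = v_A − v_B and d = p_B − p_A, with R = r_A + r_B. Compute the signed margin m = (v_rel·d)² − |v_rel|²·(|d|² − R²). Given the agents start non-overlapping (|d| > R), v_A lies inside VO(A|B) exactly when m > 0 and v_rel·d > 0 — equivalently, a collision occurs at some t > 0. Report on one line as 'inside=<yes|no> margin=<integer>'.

d = (12, -21),  |d|² = 585;  R = 3+8 = 11,  c = 585−11² = 464
v_rel = (3, -3),  |v_rel|² = 18;  v_rel·d = (3)·(12) + (-3)·(-21) = 99
18·t² − 198·t + 464 = 0  ⇒  m = 99² − 18·464 = 1449
m = 1449 > 0,  v_rel·d = 99 > 0  ⇒  inside

inside=yes margin=1449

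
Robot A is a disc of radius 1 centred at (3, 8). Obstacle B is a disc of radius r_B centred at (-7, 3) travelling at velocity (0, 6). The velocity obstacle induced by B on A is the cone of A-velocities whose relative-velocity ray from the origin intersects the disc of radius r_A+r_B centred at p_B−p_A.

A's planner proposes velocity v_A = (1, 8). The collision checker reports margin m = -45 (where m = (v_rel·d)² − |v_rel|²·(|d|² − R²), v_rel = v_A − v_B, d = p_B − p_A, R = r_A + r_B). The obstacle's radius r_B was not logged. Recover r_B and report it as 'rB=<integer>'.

m = -45
d = (-10, -5);  v_rel = (1, 2),  |v_rel|² = 5
v_rel×d = (1)·(-5) − (2)·(-10) = 15
since m = R²·5 − 15²:  R² = (225 + -45) / 5 = 36
R = √36 = 6  ⇒  r_B = 6 − 1 = 5

rB=5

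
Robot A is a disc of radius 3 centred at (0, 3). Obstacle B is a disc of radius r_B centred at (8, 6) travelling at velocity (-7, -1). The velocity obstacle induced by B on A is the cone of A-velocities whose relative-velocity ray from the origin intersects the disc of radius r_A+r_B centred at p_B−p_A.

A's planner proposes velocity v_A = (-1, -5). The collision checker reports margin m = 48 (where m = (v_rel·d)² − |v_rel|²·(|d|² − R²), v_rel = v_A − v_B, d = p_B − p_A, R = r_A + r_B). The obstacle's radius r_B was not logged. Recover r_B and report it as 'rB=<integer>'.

m = 48
d = (8, 3);  v_rel = (6, -4),  |v_rel|² = 52
v_rel×d = (6)·(3) − (-4)·(8) = 50
since m = R²·52 − 50²:  R² = (2500 + 48) / 52 = 49
R = √49 = 7  ⇒  r_B = 7 − 3 = 4

rB=4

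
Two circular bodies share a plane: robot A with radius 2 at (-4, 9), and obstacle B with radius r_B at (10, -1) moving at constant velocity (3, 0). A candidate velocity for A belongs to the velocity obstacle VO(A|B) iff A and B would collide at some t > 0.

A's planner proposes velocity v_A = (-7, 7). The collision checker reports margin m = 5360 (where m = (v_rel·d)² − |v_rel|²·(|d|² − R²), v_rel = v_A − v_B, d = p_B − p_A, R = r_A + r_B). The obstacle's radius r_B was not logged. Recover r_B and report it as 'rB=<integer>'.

m = 5360
d = (14, -10);  v_rel = (-10, 7),  |v_rel|² = 149
v_rel×d = (-10)·(-10) − (7)·(14) = 2
since m = R²·149 − 2²:  R² = (4 + 5360) / 149 = 36
R = √36 = 6  ⇒  r_B = 6 − 2 = 4

rB=4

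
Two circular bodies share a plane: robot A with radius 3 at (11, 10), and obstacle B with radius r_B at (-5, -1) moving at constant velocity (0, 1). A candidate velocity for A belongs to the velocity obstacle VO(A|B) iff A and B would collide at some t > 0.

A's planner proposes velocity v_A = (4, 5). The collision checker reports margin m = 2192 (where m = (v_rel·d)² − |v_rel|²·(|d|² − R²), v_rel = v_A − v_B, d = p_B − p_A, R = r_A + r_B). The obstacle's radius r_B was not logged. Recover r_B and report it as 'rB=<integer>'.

m = 2192
d = (-16, -11);  v_rel = (4, 4),  |v_rel|² = 32
v_rel×d = (4)·(-11) − (4)·(-16) = 20
since m = R²·32 − 20²:  R² = (400 + 2192) / 32 = 81
R = √81 = 9  ⇒  r_B = 9 − 3 = 6

rB=6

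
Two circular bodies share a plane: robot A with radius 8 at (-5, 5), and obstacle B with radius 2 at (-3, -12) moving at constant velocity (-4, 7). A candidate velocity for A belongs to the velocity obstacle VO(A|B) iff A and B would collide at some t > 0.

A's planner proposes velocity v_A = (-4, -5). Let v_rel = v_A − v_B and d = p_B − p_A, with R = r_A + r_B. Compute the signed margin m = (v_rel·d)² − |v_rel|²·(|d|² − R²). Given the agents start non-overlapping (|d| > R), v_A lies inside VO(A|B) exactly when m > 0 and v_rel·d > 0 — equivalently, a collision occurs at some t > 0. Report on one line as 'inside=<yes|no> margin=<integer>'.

d = (2, -17),  |d|² = 293;  R = 8+2 = 10,  c = 293−10² = 193
v_rel = (0, -12),  |v_rel|² = 144;  v_rel·d = (0)·(2) + (-12)·(-17) = 204
144·t² − 408·t + 193 = 0  ⇒  m = 204² − 144·193 = 13824
m = 13824 > 0,  v_rel·d = 204 > 0  ⇒  inside

inside=yes margin=13824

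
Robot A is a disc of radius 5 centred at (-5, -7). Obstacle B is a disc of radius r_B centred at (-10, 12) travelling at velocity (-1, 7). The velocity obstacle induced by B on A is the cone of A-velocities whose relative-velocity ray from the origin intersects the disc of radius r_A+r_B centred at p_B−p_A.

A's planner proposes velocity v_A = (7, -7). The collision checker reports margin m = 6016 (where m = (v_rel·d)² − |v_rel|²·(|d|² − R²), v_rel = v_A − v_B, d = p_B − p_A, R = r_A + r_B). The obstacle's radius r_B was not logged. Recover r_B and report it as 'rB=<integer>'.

m = 6016
d = (-5, 19);  v_rel = (8, -14),  |v_rel|² = 260
v_rel×d = (8)·(19) − (-14)·(-5) = 82
since m = R²·260 − 82²:  R² = (6724 + 6016) / 260 = 49
R = √49 = 7  ⇒  r_B = 7 − 5 = 2

rB=2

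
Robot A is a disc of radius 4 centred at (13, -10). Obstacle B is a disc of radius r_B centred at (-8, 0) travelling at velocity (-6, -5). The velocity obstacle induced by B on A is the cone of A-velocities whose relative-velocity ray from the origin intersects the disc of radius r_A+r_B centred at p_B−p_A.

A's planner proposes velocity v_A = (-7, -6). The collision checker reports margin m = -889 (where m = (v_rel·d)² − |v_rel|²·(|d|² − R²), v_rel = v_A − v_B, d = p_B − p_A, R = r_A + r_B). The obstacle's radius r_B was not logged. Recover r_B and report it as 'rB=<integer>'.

m = -889
d = (-21, 10);  v_rel = (-1, -1),  |v_rel|² = 2
v_rel×d = (-1)·(10) − (-1)·(-21) = -31
since m = R²·2 − (-31)²:  R² = (961 + -889) / 2 = 36
R = √36 = 6  ⇒  r_B = 6 − 4 = 2

rB=2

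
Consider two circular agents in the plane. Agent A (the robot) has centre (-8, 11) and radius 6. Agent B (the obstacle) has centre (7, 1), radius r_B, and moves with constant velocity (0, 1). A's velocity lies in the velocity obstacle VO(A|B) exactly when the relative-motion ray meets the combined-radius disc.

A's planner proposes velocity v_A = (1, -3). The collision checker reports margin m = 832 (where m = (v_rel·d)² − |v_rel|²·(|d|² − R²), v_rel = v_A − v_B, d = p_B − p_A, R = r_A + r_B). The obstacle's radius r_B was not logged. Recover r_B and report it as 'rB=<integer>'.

m = 832
d = (15, -10);  v_rel = (1, -4),  |v_rel|² = 17
v_rel×d = (1)·(-10) − (-4)·(15) = 50
since m = R²·17 − 50²:  R² = (2500 + 832) / 17 = 196
R = √196 = 14  ⇒  r_B = 14 − 6 = 8

rB=8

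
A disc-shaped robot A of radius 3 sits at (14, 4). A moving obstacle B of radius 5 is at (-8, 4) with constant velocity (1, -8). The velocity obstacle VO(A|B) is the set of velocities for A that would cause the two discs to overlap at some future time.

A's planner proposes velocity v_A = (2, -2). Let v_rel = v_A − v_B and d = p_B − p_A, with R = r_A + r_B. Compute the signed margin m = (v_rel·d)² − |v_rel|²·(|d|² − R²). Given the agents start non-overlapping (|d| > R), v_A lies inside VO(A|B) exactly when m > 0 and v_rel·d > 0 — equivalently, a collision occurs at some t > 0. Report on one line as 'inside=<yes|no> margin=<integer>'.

d = (-22, 0),  |d|² = 484;  R = 3+5 = 8,  c = 484−8² = 420
v_rel = (1, 6),  |v_rel|² = 37;  v_rel·d = (1)·(-22) + (6)·(0) = -22
37·t² + 44·t + 420 = 0  ⇒  m = (-22)² − 37·420 = -15056
m = -15056 < 0,  v_rel·d = -22 < 0  ⇒  outside

inside=no margin=-15056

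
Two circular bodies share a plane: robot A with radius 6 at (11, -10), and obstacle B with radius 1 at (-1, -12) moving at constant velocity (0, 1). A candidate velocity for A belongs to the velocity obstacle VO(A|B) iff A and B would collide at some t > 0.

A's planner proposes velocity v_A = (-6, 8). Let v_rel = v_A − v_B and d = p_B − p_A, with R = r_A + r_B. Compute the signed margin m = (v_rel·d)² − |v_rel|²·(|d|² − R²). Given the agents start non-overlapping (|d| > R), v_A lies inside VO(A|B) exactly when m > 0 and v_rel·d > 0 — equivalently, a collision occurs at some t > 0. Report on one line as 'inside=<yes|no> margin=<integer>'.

d = (-12, -2),  |d|² = 148;  R = 6+1 = 7,  c = 148−7² = 99
v_rel = (-6, 7),  |v_rel|² = 85;  v_rel·d = (-6)·(-12) + (7)·(-2) = 58
85·t² − 116·t + 99 = 0  ⇒  m = 58² − 85·99 = -5051
m = -5051 < 0,  v_rel·d = 58 > 0  ⇒  outside

inside=no margin=-5051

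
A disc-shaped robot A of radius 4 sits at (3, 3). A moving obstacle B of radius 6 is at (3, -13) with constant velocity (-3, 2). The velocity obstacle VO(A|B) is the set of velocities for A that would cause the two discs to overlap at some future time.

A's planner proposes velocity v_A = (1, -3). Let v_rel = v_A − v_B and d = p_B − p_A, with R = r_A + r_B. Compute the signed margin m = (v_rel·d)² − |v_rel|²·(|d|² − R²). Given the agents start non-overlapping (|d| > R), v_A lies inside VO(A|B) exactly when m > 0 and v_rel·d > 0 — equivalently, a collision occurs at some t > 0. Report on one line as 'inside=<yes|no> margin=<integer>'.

d = (0, -16),  |d|² = 256;  R = 4+6 = 10,  c = 256−10² = 156
v_rel = (4, -5),  |v_rel|² = 41;  v_rel·d = (4)·(0) + (-5)·(-16) = 80
41·t² − 160·t + 156 = 0  ⇒  m = 80² − 41·156 = 4
m = 4 > 0,  v_rel·d = 80 > 0  ⇒  inside

inside=yes margin=4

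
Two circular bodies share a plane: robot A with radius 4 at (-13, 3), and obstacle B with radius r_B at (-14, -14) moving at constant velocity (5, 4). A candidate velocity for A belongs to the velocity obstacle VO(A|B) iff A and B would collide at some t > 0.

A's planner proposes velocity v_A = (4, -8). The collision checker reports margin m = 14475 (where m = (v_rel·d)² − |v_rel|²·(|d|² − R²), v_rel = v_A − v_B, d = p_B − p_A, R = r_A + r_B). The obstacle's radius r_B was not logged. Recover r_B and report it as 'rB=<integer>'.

m = 14475
d = (-1, -17);  v_rel = (-1, -12),  |v_rel|² = 145
v_rel×d = (-1)·(-17) − (-12)·(-1) = 5
since m = R²·145 − 5²:  R² = (25 + 14475) / 145 = 100
R = √100 = 10  ⇒  r_B = 10 − 4 = 6

rB=6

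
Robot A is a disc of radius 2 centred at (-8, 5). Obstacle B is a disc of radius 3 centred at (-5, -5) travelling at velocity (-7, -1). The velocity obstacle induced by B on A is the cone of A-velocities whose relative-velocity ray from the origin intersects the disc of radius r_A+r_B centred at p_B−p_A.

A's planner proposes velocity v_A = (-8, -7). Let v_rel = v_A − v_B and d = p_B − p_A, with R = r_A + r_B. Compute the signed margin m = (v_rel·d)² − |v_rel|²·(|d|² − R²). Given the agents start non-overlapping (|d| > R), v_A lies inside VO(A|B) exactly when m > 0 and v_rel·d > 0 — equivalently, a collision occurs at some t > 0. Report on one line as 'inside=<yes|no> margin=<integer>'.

d = (3, -10),  |d|² = 109;  R = 2+3 = 5,  c = 109−5² = 84
v_rel = (-1, -6),  |v_rel|² = 37;  v_rel·d = (-1)·(3) + (-6)·(-10) = 57
37·t² − 114·t + 84 = 0  ⇒  m = 57² − 37·84 = 141
m = 141 > 0,  v_rel·d = 57 > 0  ⇒  inside

inside=yes margin=141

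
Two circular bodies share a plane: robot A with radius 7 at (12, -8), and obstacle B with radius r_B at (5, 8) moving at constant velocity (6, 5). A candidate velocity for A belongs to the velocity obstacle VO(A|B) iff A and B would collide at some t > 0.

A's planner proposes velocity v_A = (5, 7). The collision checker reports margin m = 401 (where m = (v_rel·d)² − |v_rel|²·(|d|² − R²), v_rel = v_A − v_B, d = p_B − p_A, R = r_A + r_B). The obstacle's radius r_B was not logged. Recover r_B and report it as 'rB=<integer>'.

m = 401
d = (-7, 16);  v_rel = (-1, 2),  |v_rel|² = 5
v_rel×d = (-1)·(16) − (2)·(-7) = -2
since m = R²·5 − (-2)²:  R² = (4 + 401) / 5 = 81
R = √81 = 9  ⇒  r_B = 9 − 7 = 2

rB=2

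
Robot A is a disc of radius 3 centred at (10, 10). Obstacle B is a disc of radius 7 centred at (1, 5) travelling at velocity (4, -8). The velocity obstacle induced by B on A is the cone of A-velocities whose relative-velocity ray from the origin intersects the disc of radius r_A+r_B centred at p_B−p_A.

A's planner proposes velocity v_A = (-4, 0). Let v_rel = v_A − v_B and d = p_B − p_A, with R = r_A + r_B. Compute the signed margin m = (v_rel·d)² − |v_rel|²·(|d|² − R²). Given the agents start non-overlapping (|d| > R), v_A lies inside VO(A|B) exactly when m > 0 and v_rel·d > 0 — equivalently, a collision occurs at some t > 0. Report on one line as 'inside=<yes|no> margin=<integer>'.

d = (-9, -5),  |d|² = 106;  R = 3+7 = 10,  c = 106−10² = 6
v_rel = (-8, 8),  |v_rel|² = 128;  v_rel·d = (-8)·(-9) + (8)·(-5) = 32
128·t² − 64·t + 6 = 0  ⇒  m = 32² − 128·6 = 256
m = 256 > 0,  v_rel·d = 32 > 0  ⇒  inside

inside=yes margin=256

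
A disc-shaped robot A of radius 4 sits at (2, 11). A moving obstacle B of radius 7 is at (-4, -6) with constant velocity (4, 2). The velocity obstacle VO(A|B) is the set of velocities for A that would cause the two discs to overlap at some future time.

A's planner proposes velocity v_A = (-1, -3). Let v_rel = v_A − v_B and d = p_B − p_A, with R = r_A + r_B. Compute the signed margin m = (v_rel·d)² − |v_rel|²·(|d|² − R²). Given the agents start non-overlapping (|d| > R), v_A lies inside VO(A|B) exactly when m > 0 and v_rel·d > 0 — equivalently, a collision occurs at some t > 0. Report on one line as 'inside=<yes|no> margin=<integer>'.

d = (-6, -17),  |d|² = 325;  R = 4+7 = 11,  c = 325−11² = 204
v_rel = (-5, -5),  |v_rel|² = 50;  v_rel·d = (-5)·(-6) + (-5)·(-17) = 115
50·t² − 230·t + 204 = 0  ⇒  m = 115² − 50·204 = 3025
m = 3025 > 0,  v_rel·d = 115 > 0  ⇒  inside

inside=yes margin=3025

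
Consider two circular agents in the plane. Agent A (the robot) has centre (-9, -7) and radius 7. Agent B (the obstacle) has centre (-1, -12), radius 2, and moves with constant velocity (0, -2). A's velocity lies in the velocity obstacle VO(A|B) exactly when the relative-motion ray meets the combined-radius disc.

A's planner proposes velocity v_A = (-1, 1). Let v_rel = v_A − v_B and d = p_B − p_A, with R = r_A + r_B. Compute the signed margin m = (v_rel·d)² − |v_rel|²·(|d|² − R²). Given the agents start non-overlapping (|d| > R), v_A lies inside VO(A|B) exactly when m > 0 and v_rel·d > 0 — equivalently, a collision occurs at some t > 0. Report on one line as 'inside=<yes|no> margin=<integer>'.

d = (8, -5),  |d|² = 89;  R = 7+2 = 9,  c = 89−9² = 8
v_rel = (-1, 3),  |v_rel|² = 10;  v_rel·d = (-1)·(8) + (3)·(-5) = -23
10·t² + 46·t + 8 = 0  ⇒  m = (-23)² − 10·8 = 449
m = 449 > 0,  v_rel·d = -23 < 0  ⇒  outside

inside=no margin=449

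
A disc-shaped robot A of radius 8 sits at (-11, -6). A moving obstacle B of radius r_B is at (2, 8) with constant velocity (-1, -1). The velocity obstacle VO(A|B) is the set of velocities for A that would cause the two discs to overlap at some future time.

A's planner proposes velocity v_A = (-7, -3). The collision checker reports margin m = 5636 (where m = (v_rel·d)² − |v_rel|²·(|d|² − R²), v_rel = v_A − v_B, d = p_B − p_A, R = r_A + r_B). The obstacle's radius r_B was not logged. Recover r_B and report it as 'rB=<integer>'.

m = 5636
d = (13, 14);  v_rel = (-6, -2),  |v_rel|² = 40
v_rel×d = (-6)·(14) − (-2)·(13) = -58
since m = R²·40 − (-58)²:  R² = (3364 + 5636) / 40 = 225
R = √225 = 15  ⇒  r_B = 15 − 8 = 7

rB=7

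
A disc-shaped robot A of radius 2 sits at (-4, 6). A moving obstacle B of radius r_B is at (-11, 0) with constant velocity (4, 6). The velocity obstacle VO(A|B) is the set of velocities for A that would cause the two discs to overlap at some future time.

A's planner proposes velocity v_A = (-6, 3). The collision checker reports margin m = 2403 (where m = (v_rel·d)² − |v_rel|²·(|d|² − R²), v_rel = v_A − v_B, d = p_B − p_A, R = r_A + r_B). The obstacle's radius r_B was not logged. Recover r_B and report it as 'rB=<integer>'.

m = 2403
d = (-7, -6);  v_rel = (-10, -3),  |v_rel|² = 109
v_rel×d = (-10)·(-6) − (-3)·(-7) = 39
since m = R²·109 − 39²:  R² = (1521 + 2403) / 109 = 36
R = √36 = 6  ⇒  r_B = 6 − 2 = 4

rB=4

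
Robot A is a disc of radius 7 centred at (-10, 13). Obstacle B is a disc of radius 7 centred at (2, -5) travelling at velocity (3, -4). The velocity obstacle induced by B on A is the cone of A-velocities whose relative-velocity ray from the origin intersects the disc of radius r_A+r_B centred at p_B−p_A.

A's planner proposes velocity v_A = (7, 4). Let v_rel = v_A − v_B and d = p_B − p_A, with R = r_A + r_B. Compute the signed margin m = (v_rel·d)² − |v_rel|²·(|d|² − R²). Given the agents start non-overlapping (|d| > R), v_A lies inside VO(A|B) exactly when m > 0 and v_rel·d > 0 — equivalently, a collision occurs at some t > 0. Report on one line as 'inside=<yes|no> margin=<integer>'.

d = (12, -18),  |d|² = 468;  R = 7+7 = 14,  c = 468−14² = 272
v_rel = (4, 8),  |v_rel|² = 80;  v_rel·d = (4)·(12) + (8)·(-18) = -96
80·t² + 192·t + 272 = 0  ⇒  m = (-96)² − 80·272 = -12544
m = -12544 < 0,  v_rel·d = -96 < 0  ⇒  outside

inside=no margin=-12544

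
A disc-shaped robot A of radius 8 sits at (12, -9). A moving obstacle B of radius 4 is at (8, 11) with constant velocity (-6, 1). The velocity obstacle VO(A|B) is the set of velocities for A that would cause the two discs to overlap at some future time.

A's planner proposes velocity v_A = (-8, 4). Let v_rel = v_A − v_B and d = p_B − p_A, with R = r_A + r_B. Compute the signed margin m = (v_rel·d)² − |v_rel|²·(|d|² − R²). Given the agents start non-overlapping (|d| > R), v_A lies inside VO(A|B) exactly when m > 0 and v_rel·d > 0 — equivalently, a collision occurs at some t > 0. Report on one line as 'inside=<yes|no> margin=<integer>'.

d = (-4, 20),  |d|² = 416;  R = 8+4 = 12,  c = 416−12² = 272
v_rel = (-2, 3),  |v_rel|² = 13;  v_rel·d = (-2)·(-4) + (3)·(20) = 68
13·t² − 136·t + 272 = 0  ⇒  m = 68² − 13·272 = 1088
m = 1088 > 0,  v_rel·d = 68 > 0  ⇒  inside

inside=yes margin=1088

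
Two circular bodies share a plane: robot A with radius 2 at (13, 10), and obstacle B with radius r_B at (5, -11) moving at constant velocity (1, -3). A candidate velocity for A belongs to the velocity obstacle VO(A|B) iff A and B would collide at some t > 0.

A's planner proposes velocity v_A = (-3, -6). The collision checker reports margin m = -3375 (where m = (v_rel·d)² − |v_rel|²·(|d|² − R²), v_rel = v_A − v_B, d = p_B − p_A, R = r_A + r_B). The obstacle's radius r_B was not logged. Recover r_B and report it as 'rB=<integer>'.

m = -3375
d = (-8, -21);  v_rel = (-4, -3),  |v_rel|² = 25
v_rel×d = (-4)·(-21) − (-3)·(-8) = 60
since m = R²·25 − 60²:  R² = (3600 + -3375) / 25 = 9
R = √9 = 3  ⇒  r_B = 3 − 2 = 1

rB=1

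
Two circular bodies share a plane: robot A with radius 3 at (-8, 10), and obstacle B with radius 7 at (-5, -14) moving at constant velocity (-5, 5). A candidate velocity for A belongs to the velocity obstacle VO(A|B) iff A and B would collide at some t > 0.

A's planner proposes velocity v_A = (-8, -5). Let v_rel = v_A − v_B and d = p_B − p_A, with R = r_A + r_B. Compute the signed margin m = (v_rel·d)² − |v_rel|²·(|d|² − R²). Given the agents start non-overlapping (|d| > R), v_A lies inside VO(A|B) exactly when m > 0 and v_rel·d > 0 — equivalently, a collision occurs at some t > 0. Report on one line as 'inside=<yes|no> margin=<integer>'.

d = (3, -24),  |d|² = 585;  R = 3+7 = 10,  c = 585−10² = 485
v_rel = (-3, -10),  |v_rel|² = 109;  v_rel·d = (-3)·(3) + (-10)·(-24) = 231
109·t² − 462·t + 485 = 0  ⇒  m = 231² − 109·485 = 496
m = 496 > 0,  v_rel·d = 231 > 0  ⇒  inside

inside=yes margin=496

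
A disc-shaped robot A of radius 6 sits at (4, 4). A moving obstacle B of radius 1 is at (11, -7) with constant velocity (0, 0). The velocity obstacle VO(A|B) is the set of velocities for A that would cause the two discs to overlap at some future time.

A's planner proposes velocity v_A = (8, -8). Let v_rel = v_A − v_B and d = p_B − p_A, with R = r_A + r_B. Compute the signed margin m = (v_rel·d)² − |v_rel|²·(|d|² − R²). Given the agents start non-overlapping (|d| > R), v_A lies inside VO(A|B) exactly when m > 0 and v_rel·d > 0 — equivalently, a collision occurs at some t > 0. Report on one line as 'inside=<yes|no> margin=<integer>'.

d = (7, -11),  |d|² = 170;  R = 6+1 = 7,  c = 170−7² = 121
v_rel = (8, -8),  |v_rel|² = 128;  v_rel·d = (8)·(7) + (-8)·(-11) = 144
128·t² − 288·t + 121 = 0  ⇒  m = 144² − 128·121 = 5248
m = 5248 > 0,  v_rel·d = 144 > 0  ⇒  inside

inside=yes margin=5248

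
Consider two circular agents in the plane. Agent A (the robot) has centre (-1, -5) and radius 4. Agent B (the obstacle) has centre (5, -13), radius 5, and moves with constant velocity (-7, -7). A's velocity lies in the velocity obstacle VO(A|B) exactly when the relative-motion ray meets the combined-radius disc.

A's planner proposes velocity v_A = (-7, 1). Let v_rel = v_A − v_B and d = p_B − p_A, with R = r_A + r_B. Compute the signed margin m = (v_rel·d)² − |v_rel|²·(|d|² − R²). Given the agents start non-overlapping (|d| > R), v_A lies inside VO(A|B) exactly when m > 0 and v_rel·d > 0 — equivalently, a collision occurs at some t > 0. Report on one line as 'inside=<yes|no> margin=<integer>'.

d = (6, -8),  |d|² = 100;  R = 4+5 = 9,  c = 100−9² = 19
v_rel = (0, 8),  |v_rel|² = 64;  v_rel·d = (0)·(6) + (8)·(-8) = -64
64·t² + 128·t + 19 = 0  ⇒  m = (-64)² − 64·19 = 2880
m = 2880 > 0,  v_rel·d = -64 < 0  ⇒  outside

inside=no margin=2880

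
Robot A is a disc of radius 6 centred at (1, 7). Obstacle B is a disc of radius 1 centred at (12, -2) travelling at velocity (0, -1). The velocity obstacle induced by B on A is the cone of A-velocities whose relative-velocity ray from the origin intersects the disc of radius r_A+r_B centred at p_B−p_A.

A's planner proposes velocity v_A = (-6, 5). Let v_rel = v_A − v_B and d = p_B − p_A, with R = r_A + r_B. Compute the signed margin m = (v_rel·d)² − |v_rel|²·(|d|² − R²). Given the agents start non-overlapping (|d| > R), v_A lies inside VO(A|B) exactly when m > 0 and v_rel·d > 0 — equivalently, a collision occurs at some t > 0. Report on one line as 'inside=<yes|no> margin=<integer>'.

d = (11, -9),  |d|² = 202;  R = 6+1 = 7,  c = 202−7² = 153
v_rel = (-6, 6),  |v_rel|² = 72;  v_rel·d = (-6)·(11) + (6)·(-9) = -120
72·t² + 240·t + 153 = 0  ⇒  m = (-120)² − 72·153 = 3384
m = 3384 > 0,  v_rel·d = -120 < 0  ⇒  outside

inside=no margin=3384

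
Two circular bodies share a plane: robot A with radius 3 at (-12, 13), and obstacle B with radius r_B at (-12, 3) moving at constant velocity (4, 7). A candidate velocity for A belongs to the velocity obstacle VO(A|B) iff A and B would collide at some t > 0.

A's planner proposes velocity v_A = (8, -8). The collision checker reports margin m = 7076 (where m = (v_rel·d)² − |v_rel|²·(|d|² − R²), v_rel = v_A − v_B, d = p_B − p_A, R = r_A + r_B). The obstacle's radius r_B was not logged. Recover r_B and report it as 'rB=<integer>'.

m = 7076
d = (0, -10);  v_rel = (4, -15),  |v_rel|² = 241
v_rel×d = (4)·(-10) − (-15)·(0) = -40
since m = R²·241 − (-40)²:  R² = (1600 + 7076) / 241 = 36
R = √36 = 6  ⇒  r_B = 6 − 3 = 3

rB=3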